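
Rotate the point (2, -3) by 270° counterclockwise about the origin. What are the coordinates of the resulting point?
(-3, -2)

Rotation matrix R(θ) = [[cos θ, -sin θ], [sin θ, cos θ]]; for θ = 270°:
R = [[0, 1], [-1, 0]]
Result: R × [2, -3]ᵀ = [0·2 + (1)·-3, -1·2 + (0)·-3]ᵀ = (-3, -2)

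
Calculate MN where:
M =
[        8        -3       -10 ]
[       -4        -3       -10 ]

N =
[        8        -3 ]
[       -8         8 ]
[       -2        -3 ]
MN =
[      108       -18 ]
[       12        18 ]

Matrix multiplication: (MN)[i][j] = sum over k of M[i][k] * N[k][j].
  (MN)[0][0] = (8)*(8) + (-3)*(-8) + (-10)*(-2) = 108
  (MN)[0][1] = (8)*(-3) + (-3)*(8) + (-10)*(-3) = -18
  (MN)[1][0] = (-4)*(8) + (-3)*(-8) + (-10)*(-2) = 12
  (MN)[1][1] = (-4)*(-3) + (-3)*(8) + (-10)*(-3) = 18
MN =
[      108       -18 ]
[       12        18 ]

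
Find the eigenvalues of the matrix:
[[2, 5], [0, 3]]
λ = 2 and λ = 3

Characteristic equation: det(A - λI) = 0
λ² - (trace)λ + (det) = 0
λ² - (5)λ + (6) = 0
λ² - 5λ + 6 = 0
Solving: λ = 2, 3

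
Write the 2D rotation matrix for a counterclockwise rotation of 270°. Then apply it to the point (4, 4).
R = [[0, 1], [-1, 0]]; R·(4, 4) = (4, -4)

Rotation matrix formula: R(θ) = [[cos θ, -sin θ], [sin θ, cos θ]]
For θ = 270°:
cos(270°) = 0
sin(270°) = -1
R = [[0, 1], [-1, 0]]
Apply to (4, 4): [0·4 + (1)·4, -1·4 + 0·4] = (4, -4)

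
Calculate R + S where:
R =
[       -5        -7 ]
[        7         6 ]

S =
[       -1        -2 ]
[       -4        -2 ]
R + S =
[       -6        -9 ]
[        3         4 ]

Matrix addition is elementwise: (R+S)[i][j] = R[i][j] + S[i][j].
  (R+S)[0][0] = (-5) + (-1) = -6
  (R+S)[0][1] = (-7) + (-2) = -9
  (R+S)[1][0] = (7) + (-4) = 3
  (R+S)[1][1] = (6) + (-2) = 4
R + S =
[       -6        -9 ]
[        3         4 ]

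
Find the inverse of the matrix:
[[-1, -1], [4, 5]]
[[-5, -1], [4, 1]]

For [[a,b],[c,d]], inverse = (1/det)·[[d,-b],[-c,a]]
det = -1·5 - -1·4 = -1
Inverse = (1/-1)·[[5, 1], [-4, -1]]
        = [[-5, -1], [4, 1]]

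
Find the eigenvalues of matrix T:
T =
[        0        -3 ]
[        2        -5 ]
λ = -3, -2

Solve det(T - λI) = 0. For a 2×2 matrix the characteristic equation is λ² - (trace)λ + det = 0.
trace(T) = a + d = 0 - 5 = -5.
det(T) = a*d - b*c = (0)*(-5) - (-3)*(2) = 0 + 6 = 6.
Characteristic equation: λ² - (-5)λ + (6) = 0.
Discriminant = (-5)² - 4*(6) = 25 - 24 = 1.
λ = (-5 ± √1) / 2 = (-5 ± 1) / 2 = -3, -2.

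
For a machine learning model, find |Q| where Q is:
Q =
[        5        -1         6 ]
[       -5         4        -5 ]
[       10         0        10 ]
det(Q) = -40

Expand along row 0 (cofactor expansion): det(Q) = a*(e*i - f*h) - b*(d*i - f*g) + c*(d*h - e*g), where the 3×3 is [[a, b, c], [d, e, f], [g, h, i]].
Minor M_00 = (4)*(10) - (-5)*(0) = 40 - 0 = 40.
Minor M_01 = (-5)*(10) - (-5)*(10) = -50 + 50 = 0.
Minor M_02 = (-5)*(0) - (4)*(10) = 0 - 40 = -40.
det(Q) = (5)*(40) - (-1)*(0) + (6)*(-40) = 200 + 0 - 240 = -40.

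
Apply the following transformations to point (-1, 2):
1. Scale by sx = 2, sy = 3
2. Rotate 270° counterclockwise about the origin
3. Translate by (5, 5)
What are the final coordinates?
(11, 7)

Step 1: Scale → (-2, 6)
Step 2: Rotate 270° → (6, 2)
Step 3: Translate → (11, 7)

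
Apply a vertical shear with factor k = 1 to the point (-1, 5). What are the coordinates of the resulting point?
(-1, 4)

Shear matrix for vertical shear with factor k = 1:
[[1, 0], [1, 1]]
Result: (-1, 5) → (-1, 4)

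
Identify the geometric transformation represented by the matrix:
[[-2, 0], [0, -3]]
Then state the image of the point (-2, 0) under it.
non-uniform scaling by (-2, -3); image of (-2, 0) is (4, 0)

This is diagonal with distinct entries, so it scales the x-axis by -2 and the y-axis by -3.
The matrix [[-2, 0], [0, -3]] represents: non-uniform scaling by (-2, -3).
Applying it to (-2, 0): [-2·-2 + 0·0, 0·-2 + -3·0] = (4, 0).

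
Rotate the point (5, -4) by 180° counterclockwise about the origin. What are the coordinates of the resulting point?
(-5, 4)

Rotation matrix R(θ) = [[cos θ, -sin θ], [sin θ, cos θ]]; for θ = 180°:
R = [[-1, 0], [0, -1]]
Result: R × [5, -4]ᵀ = [-1·5 + (0)·-4, 0·5 + (-1)·-4]ᵀ = (-5, 4)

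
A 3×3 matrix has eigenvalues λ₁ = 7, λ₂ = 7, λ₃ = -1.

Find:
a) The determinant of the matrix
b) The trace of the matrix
det = -49, trace = 13

Two standard eigenvalue identities:
- det(A) equals the product of the eigenvalues (counted with multiplicity).
- trace(A) equals the sum of the eigenvalues.
det(A) = (7)*(7)*(-1) = -49.
trace(A) = 7 + 7 - 1 = 13.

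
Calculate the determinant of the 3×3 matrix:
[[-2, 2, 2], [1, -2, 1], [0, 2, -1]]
6

Expansion along first row:
det = -2·det([[-2,1],[2,-1]]) - 2·det([[1,1],[0,-1]]) + 2·det([[1,-2],[0,2]])
    = -2·(-2·-1 - 1·2) - 2·(1·-1 - 1·0) + 2·(1·2 - -2·0)
    = -2·0 - 2·-1 + 2·2
    = 0 + 2 + 4 = 6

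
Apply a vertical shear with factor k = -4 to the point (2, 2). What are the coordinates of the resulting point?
(2, -6)

Shear matrix for vertical shear with factor k = -4:
[[1, 0], [-4, 1]]
Result: (2, 2) → (2, -6)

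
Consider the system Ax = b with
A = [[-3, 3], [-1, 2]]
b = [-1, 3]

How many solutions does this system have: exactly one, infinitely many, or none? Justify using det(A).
Exactly one solution

Compute det(A) = (-3)*(2) - (3)*(-1) = -3.
Because det(A) ≠ 0, A is invertible and Ax = b has a unique solution for every b (here x = A⁻¹ b).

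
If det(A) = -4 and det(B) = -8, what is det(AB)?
32

Use the multiplicative property of determinants: det(AB) = det(A)*det(B).
det(AB) = (-4)*(-8) = 32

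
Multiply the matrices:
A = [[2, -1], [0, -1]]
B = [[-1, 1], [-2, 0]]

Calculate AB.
[[0, 2], [2, 0]]

Each entry (i,j) of AB = sum over k of A[i][k]*B[k][j].
(AB)[0][0] = (2)*(-1) + (-1)*(-2) = 0
(AB)[0][1] = (2)*(1) + (-1)*(0) = 2
(AB)[1][0] = (0)*(-1) + (-1)*(-2) = 2
(AB)[1][1] = (0)*(1) + (-1)*(0) = 0
AB = [[0, 2], [2, 0]]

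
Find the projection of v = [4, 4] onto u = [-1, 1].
[0, 0]

The projection of v onto u is proj_u(v) = ((v·u) / (u·u)) · u.
v·u = (4)*(-1) + (4)*(1) = 0.
u·u = (-1)*(-1) + (1)*(1) = 2.
coefficient = 0 / 2 = 0.
proj_u(v) = 0 · [-1, 1] = [0, 0].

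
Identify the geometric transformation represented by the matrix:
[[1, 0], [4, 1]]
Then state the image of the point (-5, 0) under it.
vertical shear with factor 4; image of (-5, 0) is (-5, -20)

The matrix [[1, 0], [k, 1]] sends (x, y) to (x, 4x + y), leaving the x-coordinate fixed: a vertical shear.
The matrix [[1, 0], [4, 1]] represents: vertical shear with factor 4.
Applying it to (-5, 0): [1·-5 + 0·0, 4·-5 + 1·0] = (-5, -20).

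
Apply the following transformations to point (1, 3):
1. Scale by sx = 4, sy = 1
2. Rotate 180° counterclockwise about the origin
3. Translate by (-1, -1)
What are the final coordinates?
(-5, -4)

Step 1: Scale → (4, 3)
Step 2: Rotate 180° → (-4, -3)
Step 3: Translate → (-5, -4)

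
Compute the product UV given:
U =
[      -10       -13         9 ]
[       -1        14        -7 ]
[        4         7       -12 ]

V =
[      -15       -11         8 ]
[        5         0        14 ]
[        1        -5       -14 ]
UV =
[       94        65      -388 ]
[       78        46       286 ]
[      -37        16       298 ]

Matrix multiplication: (UV)[i][j] = sum over k of U[i][k] * V[k][j].
  (UV)[0][0] = (-10)*(-15) + (-13)*(5) + (9)*(1) = 94
  (UV)[0][1] = (-10)*(-11) + (-13)*(0) + (9)*(-5) = 65
  (UV)[0][2] = (-10)*(8) + (-13)*(14) + (9)*(-14) = -388
  (UV)[1][0] = (-1)*(-15) + (14)*(5) + (-7)*(1) = 78
  (UV)[1][1] = (-1)*(-11) + (14)*(0) + (-7)*(-5) = 46
  (UV)[1][2] = (-1)*(8) + (14)*(14) + (-7)*(-14) = 286
  (UV)[2][0] = (4)*(-15) + (7)*(5) + (-12)*(1) = -37
  (UV)[2][1] = (4)*(-11) + (7)*(0) + (-12)*(-5) = 16
  (UV)[2][2] = (4)*(8) + (7)*(14) + (-12)*(-14) = 298
UV =
[       94        65      -388 ]
[       78        46       286 ]
[      -37        16       298 ]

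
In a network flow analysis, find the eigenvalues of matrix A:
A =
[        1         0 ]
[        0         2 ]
λ = 1, 2

Solve det(A - λI) = 0. For a 2×2 matrix the characteristic equation is λ² - (trace)λ + det = 0.
trace(A) = a + d = 1 + 2 = 3.
det(A) = a*d - b*c = (1)*(2) - (0)*(0) = 2 - 0 = 2.
Characteristic equation: λ² - (3)λ + (2) = 0.
Discriminant = (3)² - 4*(2) = 9 - 8 = 1.
λ = (3 ± √1) / 2 = (3 ± 1) / 2 = 1, 2.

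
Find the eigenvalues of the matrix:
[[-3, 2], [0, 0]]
λ = -3 and λ = 0

Characteristic equation: det(A - λI) = 0
λ² - (trace)λ + (det) = 0
λ² - (-3)λ + (0) = 0
λ² + 3λ + 0 = 0
Solving: λ = -3, 0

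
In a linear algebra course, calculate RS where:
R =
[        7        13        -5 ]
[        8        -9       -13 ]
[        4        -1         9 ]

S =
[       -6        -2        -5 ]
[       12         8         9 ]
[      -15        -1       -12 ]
RS =
[      189        95       142 ]
[       39       -75        35 ]
[     -171       -25      -137 ]

Matrix multiplication: (RS)[i][j] = sum over k of R[i][k] * S[k][j].
  (RS)[0][0] = (7)*(-6) + (13)*(12) + (-5)*(-15) = 189
  (RS)[0][1] = (7)*(-2) + (13)*(8) + (-5)*(-1) = 95
  (RS)[0][2] = (7)*(-5) + (13)*(9) + (-5)*(-12) = 142
  (RS)[1][0] = (8)*(-6) + (-9)*(12) + (-13)*(-15) = 39
  (RS)[1][1] = (8)*(-2) + (-9)*(8) + (-13)*(-1) = -75
  (RS)[1][2] = (8)*(-5) + (-9)*(9) + (-13)*(-12) = 35
  (RS)[2][0] = (4)*(-6) + (-1)*(12) + (9)*(-15) = -171
  (RS)[2][1] = (4)*(-2) + (-1)*(8) + (9)*(-1) = -25
  (RS)[2][2] = (4)*(-5) + (-1)*(9) + (9)*(-12) = -137
RS =
[      189        95       142 ]
[       39       -75        35 ]
[     -171       -25      -137 ]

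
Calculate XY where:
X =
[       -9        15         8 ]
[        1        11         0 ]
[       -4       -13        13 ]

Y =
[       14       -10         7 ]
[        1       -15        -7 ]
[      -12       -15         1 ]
XY =
[     -207      -255      -160 ]
[       25      -175       -70 ]
[     -225        40        76 ]

Matrix multiplication: (XY)[i][j] = sum over k of X[i][k] * Y[k][j].
  (XY)[0][0] = (-9)*(14) + (15)*(1) + (8)*(-12) = -207
  (XY)[0][1] = (-9)*(-10) + (15)*(-15) + (8)*(-15) = -255
  (XY)[0][2] = (-9)*(7) + (15)*(-7) + (8)*(1) = -160
  (XY)[1][0] = (1)*(14) + (11)*(1) + (0)*(-12) = 25
  (XY)[1][1] = (1)*(-10) + (11)*(-15) + (0)*(-15) = -175
  (XY)[1][2] = (1)*(7) + (11)*(-7) + (0)*(1) = -70
  (XY)[2][0] = (-4)*(14) + (-13)*(1) + (13)*(-12) = -225
  (XY)[2][1] = (-4)*(-10) + (-13)*(-15) + (13)*(-15) = 40
  (XY)[2][2] = (-4)*(7) + (-13)*(-7) + (13)*(1) = 76
XY =
[     -207      -255      -160 ]
[       25      -175       -70 ]
[     -225        40        76 ]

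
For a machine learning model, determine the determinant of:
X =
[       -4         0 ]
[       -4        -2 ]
det(X) = 8

For a 2×2 matrix [[a, b], [c, d]], det = a*d - b*c.
det(X) = (-4)*(-2) - (0)*(-4) = 8 - 0 = 8.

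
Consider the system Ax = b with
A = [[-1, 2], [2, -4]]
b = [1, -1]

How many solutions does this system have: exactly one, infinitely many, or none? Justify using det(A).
No solution

det(A) = (-1)*(-4) - (2)*(2) = 0, so A is singular.
The column space of A is span(column 1) = span([-1, 2]).
b = [1, -1] is not a scalar multiple of column 1, so b ∉ column space and the system is inconsistent — no solution.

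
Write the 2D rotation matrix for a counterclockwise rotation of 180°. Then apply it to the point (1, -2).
R = [[-1, 0], [0, -1]]; R·(1, -2) = (-1, 2)

Rotation matrix formula: R(θ) = [[cos θ, -sin θ], [sin θ, cos θ]]
For θ = 180°:
cos(180°) = -1
sin(180°) = 0
R = [[-1, 0], [0, -1]]
Apply to (1, -2): [-1·1 + (0)·-2, 0·1 + -1·-2] = (-1, 2)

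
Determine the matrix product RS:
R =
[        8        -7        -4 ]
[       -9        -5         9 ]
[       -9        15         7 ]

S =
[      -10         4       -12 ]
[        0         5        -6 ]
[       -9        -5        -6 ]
RS =
[      -44        17       -30 ]
[        9      -106        84 ]
[       27         4       -24 ]

Matrix multiplication: (RS)[i][j] = sum over k of R[i][k] * S[k][j].
  (RS)[0][0] = (8)*(-10) + (-7)*(0) + (-4)*(-9) = -44
  (RS)[0][1] = (8)*(4) + (-7)*(5) + (-4)*(-5) = 17
  (RS)[0][2] = (8)*(-12) + (-7)*(-6) + (-4)*(-6) = -30
  (RS)[1][0] = (-9)*(-10) + (-5)*(0) + (9)*(-9) = 9
  (RS)[1][1] = (-9)*(4) + (-5)*(5) + (9)*(-5) = -106
  (RS)[1][2] = (-9)*(-12) + (-5)*(-6) + (9)*(-6) = 84
  (RS)[2][0] = (-9)*(-10) + (15)*(0) + (7)*(-9) = 27
  (RS)[2][1] = (-9)*(4) + (15)*(5) + (7)*(-5) = 4
  (RS)[2][2] = (-9)*(-12) + (15)*(-6) + (7)*(-6) = -24
RS =
[      -44        17       -30 ]
[        9      -106        84 ]
[       27         4       -24 ]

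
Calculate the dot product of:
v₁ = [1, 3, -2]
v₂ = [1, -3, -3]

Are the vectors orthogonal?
-2, No

The dot product is the sum of products of corresponding components.
v₁·v₂ = (1)*(1) + (3)*(-3) + (-2)*(-3) = 1 - 9 + 6 = -2.
Two vectors are orthogonal iff their dot product is 0; here the dot product is -2, so the vectors are not orthogonal.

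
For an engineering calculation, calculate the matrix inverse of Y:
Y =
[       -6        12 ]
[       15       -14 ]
det(Y) = -96
Y⁻¹ =
[     7/48       1/8 ]
[     5/32      1/16 ]

For a 2×2 matrix Y = [[a, b], [c, d]] with det(Y) ≠ 0, Y⁻¹ = (1/det(Y)) * [[d, -b], [-c, a]].
det(Y) = (-6)*(-14) - (12)*(15) = 84 - 180 = -96.
Y⁻¹ = (1/-96) * [[-14, -12], [-15, -6]].
Dividing each entry by -96 and reducing:
Y⁻¹ =
[     7/48       1/8 ]
[     5/32      1/16 ]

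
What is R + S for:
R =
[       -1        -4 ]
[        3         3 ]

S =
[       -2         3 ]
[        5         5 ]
R + S =
[       -3        -1 ]
[        8         8 ]

Matrix addition is elementwise: (R+S)[i][j] = R[i][j] + S[i][j].
  (R+S)[0][0] = (-1) + (-2) = -3
  (R+S)[0][1] = (-4) + (3) = -1
  (R+S)[1][0] = (3) + (5) = 8
  (R+S)[1][1] = (3) + (5) = 8
R + S =
[       -3        -1 ]
[        8         8 ]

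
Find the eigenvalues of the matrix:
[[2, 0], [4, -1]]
λ = -1 and λ = 2

Characteristic equation: det(A - λI) = 0
λ² - (trace)λ + (det) = 0
λ² - (1)λ + (-2) = 0
λ² - 1λ - 2 = 0
Solving: λ = -1, 2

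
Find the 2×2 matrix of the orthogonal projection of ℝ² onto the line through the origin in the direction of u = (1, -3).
[[1/10, -3/10], [-3/10, 9/10]]

The orthogonal projection onto the line spanned by a nonzero vector u = (a, b) has matrix P = (u uᵀ) / (uᵀ u) = (1/(a² + b²)) · [[a², ab], [ab, b²]].
Here u = (1, -3), so a² + b² = 1 + 9 = 10.
P = (1/10) · [[1, -3], [-3, 9]] = [[1/10, -3/10], [-3/10, 9/10]].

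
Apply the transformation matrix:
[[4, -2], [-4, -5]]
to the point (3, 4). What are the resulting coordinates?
(4, -32)

Matrix multiplication:
[[4, -2], [-4, -5]] × [3, 4]ᵀ
= [4×3 + -2×4, -4×3 + -5×4]ᵀ
= [4.0000, -32.0000]ᵀ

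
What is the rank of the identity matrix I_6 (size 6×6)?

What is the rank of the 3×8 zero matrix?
rank(I_6) = 6, rank(0) = 0

The identity I_6 has 6 columns that are the standard basis vectors e_1, …, e_6. These are linearly independent, so all 6 columns are pivots and rank(I_6) = 6.
The 3×8 zero matrix has every entry zero, so every row is the zero row and there are no pivots; rank(0) = 0.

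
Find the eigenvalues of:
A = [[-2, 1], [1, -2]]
λ = -3, -1

Solve det(A - λI) = 0. For a 2×2 matrix this is λ² - (trace)λ + det = 0.
trace(A) = -2 - 2 = -4.
det(A) = (-2)*(-2) - (1)*(1) = 4 - 1 = 3.
Characteristic equation: λ² - (-4)λ + (3) = 0.
Discriminant: (-4)² - 4*(3) = 16 - 12 = 4.
Roots: λ = (-4 ± √4) / 2 = -3, -1.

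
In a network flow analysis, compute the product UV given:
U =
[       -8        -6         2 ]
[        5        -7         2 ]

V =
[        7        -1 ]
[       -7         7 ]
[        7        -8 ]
UV =
[        0       -50 ]
[       98       -70 ]

Matrix multiplication: (UV)[i][j] = sum over k of U[i][k] * V[k][j].
  (UV)[0][0] = (-8)*(7) + (-6)*(-7) + (2)*(7) = 0
  (UV)[0][1] = (-8)*(-1) + (-6)*(7) + (2)*(-8) = -50
  (UV)[1][0] = (5)*(7) + (-7)*(-7) + (2)*(7) = 98
  (UV)[1][1] = (5)*(-1) + (-7)*(7) + (2)*(-8) = -70
UV =
[        0       -50 ]
[       98       -70 ]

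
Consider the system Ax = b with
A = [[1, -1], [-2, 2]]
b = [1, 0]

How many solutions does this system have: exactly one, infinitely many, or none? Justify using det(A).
No solution

det(A) = (1)*(2) - (-1)*(-2) = 0, so A is singular.
The column space of A is span(column 1) = span([1, -2]).
b = [1, 0] is not a scalar multiple of column 1, so b ∉ column space and the system is inconsistent — no solution.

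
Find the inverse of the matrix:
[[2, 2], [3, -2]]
[[1/5, 1/5], [3/10, -1/5]]

For [[a,b],[c,d]], inverse = (1/det)·[[d,-b],[-c,a]]
det = 2·-2 - 2·3 = -10
Inverse = (1/-10)·[[-2, -2], [-3, 2]]
        = [[1/5, 1/5], [3/10, -1/5]]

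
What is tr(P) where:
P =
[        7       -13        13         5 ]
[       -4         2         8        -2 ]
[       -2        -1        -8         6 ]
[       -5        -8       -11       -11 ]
tr(P) = 7 + 2 - 8 - 11 = -10

The trace of a square matrix is the sum of its diagonal entries.
Diagonal entries of P: P[0][0] = 7, P[1][1] = 2, P[2][2] = -8, P[3][3] = -11.
tr(P) = 7 + 2 - 8 - 11 = -10.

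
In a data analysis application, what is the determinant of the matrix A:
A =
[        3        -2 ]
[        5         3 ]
det(A) = 19

For a 2×2 matrix [[a, b], [c, d]], det = a*d - b*c.
det(A) = (3)*(3) - (-2)*(5) = 9 + 10 = 19.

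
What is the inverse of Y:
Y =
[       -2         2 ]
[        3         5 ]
det(Y) = -16
Y⁻¹ =
[    -5/16       1/8 ]
[     3/16       1/8 ]

For a 2×2 matrix Y = [[a, b], [c, d]] with det(Y) ≠ 0, Y⁻¹ = (1/det(Y)) * [[d, -b], [-c, a]].
det(Y) = (-2)*(5) - (2)*(3) = -10 - 6 = -16.
Y⁻¹ = (1/-16) * [[5, -2], [-3, -2]].
Dividing each entry by -16 and reducing:
Y⁻¹ =
[    -5/16       1/8 ]
[     3/16       1/8 ]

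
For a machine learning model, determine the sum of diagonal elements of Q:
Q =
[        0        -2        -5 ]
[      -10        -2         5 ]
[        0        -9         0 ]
tr(Q) = 0 - 2 + 0 = -2

The trace of a square matrix is the sum of its diagonal entries.
Diagonal entries of Q: Q[0][0] = 0, Q[1][1] = -2, Q[2][2] = 0.
tr(Q) = 0 - 2 + 0 = -2.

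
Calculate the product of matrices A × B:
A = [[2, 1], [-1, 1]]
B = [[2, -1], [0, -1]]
[[4, -3], [-2, 0]]

Matrix multiplication:
C[0][0] = 2×2 + 1×0 = 4
C[0][1] = 2×-1 + 1×-1 = -3
C[1][0] = -1×2 + 1×0 = -2
C[1][1] = -1×-1 + 1×-1 = 0
Result: [[4, -3], [-2, 0]]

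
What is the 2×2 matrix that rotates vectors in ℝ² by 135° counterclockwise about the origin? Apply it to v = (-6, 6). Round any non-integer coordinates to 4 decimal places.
R = [[-√2/2, -√2/2], [√2/2, -√2/2]]; R·v = (0.0000, -8.4853)

A counterclockwise rotation by angle θ in ℝ² has matrix R(θ) = [[cos θ, -sin θ], [sin θ, cos θ]].
For θ = 135°: cos θ = -√2/2, sin θ = √2/2.
R(135°) = [[-√2/2, -√2/2], [√2/2, -√2/2]].
R·v = [-√2/2·-6 + (-√2/2)·6, √2/2·-6 + -√2/2·6] = (0.0000, -8.4853).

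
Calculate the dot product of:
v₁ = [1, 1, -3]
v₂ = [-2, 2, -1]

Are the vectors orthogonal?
3, No

The dot product is the sum of products of corresponding components.
v₁·v₂ = (1)*(-2) + (1)*(2) + (-3)*(-1) = -2 + 2 + 3 = 3.
Two vectors are orthogonal iff their dot product is 0; here the dot product is 3, so the vectors are not orthogonal.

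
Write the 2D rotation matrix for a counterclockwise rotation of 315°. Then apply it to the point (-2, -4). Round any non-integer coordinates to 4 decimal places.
R = [[√2/2, √2/2], [-√2/2, √2/2]]; R·(-2, -4) = (-4.2426, -1.4142)

Rotation matrix formula: R(θ) = [[cos θ, -sin θ], [sin θ, cos θ]]
For θ = 315°:
cos(315°) = √2/2
sin(315°) = -√2/2
R = [[√2/2, √2/2], [-√2/2, √2/2]]
Apply to (-2, -4): [√2/2·-2 + (√2/2)·-4, -√2/2·-2 + √2/2·-4] = (-4.2426, -1.4142)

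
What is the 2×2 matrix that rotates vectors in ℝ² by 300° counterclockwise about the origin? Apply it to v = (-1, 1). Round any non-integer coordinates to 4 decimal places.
R = [[1/2, √3/2], [-√3/2, 1/2]]; R·v = (0.3660, 1.3660)

A counterclockwise rotation by angle θ in ℝ² has matrix R(θ) = [[cos θ, -sin θ], [sin θ, cos θ]].
For θ = 300°: cos θ = 1/2, sin θ = -√3/2.
R(300°) = [[1/2, √3/2], [-√3/2, 1/2]].
R·v = [1/2·-1 + (√3/2)·1, -√3/2·-1 + 1/2·1] = (0.3660, 1.3660).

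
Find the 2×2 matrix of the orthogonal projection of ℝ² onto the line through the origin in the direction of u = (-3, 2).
[[9/13, -6/13], [-6/13, 4/13]]

The orthogonal projection onto the line spanned by a nonzero vector u = (a, b) has matrix P = (u uᵀ) / (uᵀ u) = (1/(a² + b²)) · [[a², ab], [ab, b²]].
Here u = (-3, 2), so a² + b² = 9 + 4 = 13.
P = (1/13) · [[9, -6], [-6, 4]] = [[9/13, -6/13], [-6/13, 4/13]].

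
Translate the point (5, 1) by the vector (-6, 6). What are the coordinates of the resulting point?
(-1, 7)

Translation by (-6, 6):
x' = 5 + -6 = -1
y' = 1 + 6 = 7
Homogeneous matrix: [[1, 0, -6], [0, 1, 6], [0, 0, 1]]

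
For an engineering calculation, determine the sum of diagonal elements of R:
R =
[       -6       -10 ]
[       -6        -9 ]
tr(R) = -6 - 9 = -15

The trace of a square matrix is the sum of its diagonal entries.
Diagonal entries of R: R[0][0] = -6, R[1][1] = -9.
tr(R) = -6 - 9 = -15.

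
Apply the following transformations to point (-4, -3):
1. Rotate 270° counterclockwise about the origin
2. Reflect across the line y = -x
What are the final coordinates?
(-4, 3)

Step 1: Rotate 270° → (-3, 4)
Step 2: Reflect across the line y = -x → (-4, 3)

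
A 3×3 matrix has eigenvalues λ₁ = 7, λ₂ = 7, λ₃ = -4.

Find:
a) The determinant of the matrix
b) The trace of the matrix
det = -196, trace = 10

Two standard eigenvalue identities:
- det(A) equals the product of the eigenvalues (counted with multiplicity).
- trace(A) equals the sum of the eigenvalues.
det(A) = (7)*(7)*(-4) = -196.
trace(A) = 7 + 7 - 4 = 10.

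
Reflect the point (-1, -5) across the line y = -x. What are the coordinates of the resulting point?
(5, 1)

Reflection across line y = -x: (-1, -5) → (5, 1)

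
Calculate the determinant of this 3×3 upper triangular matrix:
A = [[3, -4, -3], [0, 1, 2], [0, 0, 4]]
12

The determinant of a triangular matrix is the product of its diagonal entries (the off-diagonal entries above the diagonal do not affect it).
det(A) = (3) * (1) * (4) = 12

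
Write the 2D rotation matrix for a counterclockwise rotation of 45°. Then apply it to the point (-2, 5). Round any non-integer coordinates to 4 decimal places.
R = [[√2/2, -√2/2], [√2/2, √2/2]]; R·(-2, 5) = (-4.9497, 2.1213)

Rotation matrix formula: R(θ) = [[cos θ, -sin θ], [sin θ, cos θ]]
For θ = 45°:
cos(45°) = √2/2
sin(45°) = √2/2
R = [[√2/2, -√2/2], [√2/2, √2/2]]
Apply to (-2, 5): [√2/2·-2 + (-√2/2)·5, √2/2·-2 + √2/2·5] = (-4.9497, 2.1213)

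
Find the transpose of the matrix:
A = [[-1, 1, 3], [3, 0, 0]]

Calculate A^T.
[[-1, 3], [1, 0], [3, 0]]

The transpose sends entry (i,j) to (j,i); rows become columns.
Row 0 of A: [-1, 1, 3] -> column 0 of A^T.
Row 1 of A: [3, 0, 0] -> column 1 of A^T.
A^T = [[-1, 3], [1, 0], [3, 0]]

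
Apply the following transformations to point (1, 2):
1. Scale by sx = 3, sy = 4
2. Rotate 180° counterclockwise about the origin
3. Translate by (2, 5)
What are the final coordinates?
(-1, -3)

Step 1: Scale → (3, 8)
Step 2: Rotate 180° → (-3, -8)
Step 3: Translate → (-1, -3)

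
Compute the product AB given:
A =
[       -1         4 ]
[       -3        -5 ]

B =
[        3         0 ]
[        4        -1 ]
AB =
[       13        -4 ]
[      -29         5 ]

Matrix multiplication: (AB)[i][j] = sum over k of A[i][k] * B[k][j].
  (AB)[0][0] = (-1)*(3) + (4)*(4) = 13
  (AB)[0][1] = (-1)*(0) + (4)*(-1) = -4
  (AB)[1][0] = (-3)*(3) + (-5)*(4) = -29
  (AB)[1][1] = (-3)*(0) + (-5)*(-1) = 5
AB =
[       13        -4 ]
[      -29         5 ]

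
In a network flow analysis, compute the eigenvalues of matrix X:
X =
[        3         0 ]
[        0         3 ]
λ = 3, 3

Solve det(X - λI) = 0. For a 2×2 matrix the characteristic equation is λ² - (trace)λ + det = 0.
trace(X) = a + d = 3 + 3 = 6.
det(X) = a*d - b*c = (3)*(3) - (0)*(0) = 9 - 0 = 9.
Characteristic equation: λ² - (6)λ + (9) = 0.
Discriminant = (6)² - 4*(9) = 36 - 36 = 0.
λ = (6 ± √0) / 2 = (6 ± 0) / 2 = 3, 3.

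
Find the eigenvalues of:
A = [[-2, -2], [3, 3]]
λ = 0, 1

Solve det(A - λI) = 0. For a 2×2 matrix this is λ² - (trace)λ + det = 0.
trace(A) = -2 + 3 = 1.
det(A) = (-2)*(3) - (-2)*(3) = -6 + 6 = 0.
Characteristic equation: λ² - (1)λ + (0) = 0.
Discriminant: (1)² - 4*(0) = 1 - 0 = 1.
Roots: λ = (1 ± √1) / 2 = 0, 1.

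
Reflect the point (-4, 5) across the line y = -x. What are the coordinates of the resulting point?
(-5, 4)

Reflection across line y = -x: (-4, 5) → (-5, 4)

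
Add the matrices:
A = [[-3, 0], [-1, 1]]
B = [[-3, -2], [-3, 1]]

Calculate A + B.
[[-6, -2], [-4, 2]]

Add corresponding elements:
(-3)+(-3)=-6
(0)+(-2)=-2
(-1)+(-3)=-4
(1)+(1)=2
A + B = [[-6, -2], [-4, 2]]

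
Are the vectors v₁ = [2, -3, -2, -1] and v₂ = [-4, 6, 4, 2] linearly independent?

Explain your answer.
No, linearly dependent (v₂ = -2·v₁)

Check whether there is a scalar k with v₂ = k·v₁.
Comparing components, k = -2 satisfies -2·[2, -3, -2, -1] = [-4, 6, 4, 2].
Since v₂ is a scalar multiple of v₁, the two vectors are linearly dependent.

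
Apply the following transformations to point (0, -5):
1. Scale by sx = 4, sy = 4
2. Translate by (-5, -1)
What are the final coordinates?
(-5, -21)

Step 1: Scale (0, -5) by (sx, sy) = (4, 4) → (0, -20)
Step 2: Translate by (-5, -1) → (-5, -21)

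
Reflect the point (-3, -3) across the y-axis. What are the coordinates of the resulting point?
(3, -3)

Reflection across y-axis: (-3, -3) → (3, -3)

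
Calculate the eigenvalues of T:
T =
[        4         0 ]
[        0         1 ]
λ = 1, 4

Solve det(T - λI) = 0. For a 2×2 matrix the characteristic equation is λ² - (trace)λ + det = 0.
trace(T) = a + d = 4 + 1 = 5.
det(T) = a*d - b*c = (4)*(1) - (0)*(0) = 4 - 0 = 4.
Characteristic equation: λ² - (5)λ + (4) = 0.
Discriminant = (5)² - 4*(4) = 25 - 16 = 9.
λ = (5 ± √9) / 2 = (5 ± 3) / 2 = 1, 4.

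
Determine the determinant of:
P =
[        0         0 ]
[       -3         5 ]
det(P) = 0

For a 2×2 matrix [[a, b], [c, d]], det = a*d - b*c.
det(P) = (0)*(5) - (0)*(-3) = 0 - 0 = 0.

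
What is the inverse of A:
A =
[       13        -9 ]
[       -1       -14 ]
det(A) = -191
A⁻¹ =
[   14/191    -9/191 ]
[   -1/191   -13/191 ]

For a 2×2 matrix A = [[a, b], [c, d]] with det(A) ≠ 0, A⁻¹ = (1/det(A)) * [[d, -b], [-c, a]].
det(A) = (13)*(-14) - (-9)*(-1) = -182 - 9 = -191.
A⁻¹ = (1/-191) * [[-14, 9], [1, 13]].
Dividing each entry by -191 and reducing:
A⁻¹ =
[   14/191    -9/191 ]
[   -1/191   -13/191 ]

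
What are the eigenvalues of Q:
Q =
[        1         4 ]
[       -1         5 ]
λ = 3, 3

Solve det(Q - λI) = 0. For a 2×2 matrix the characteristic equation is λ² - (trace)λ + det = 0.
trace(Q) = a + d = 1 + 5 = 6.
det(Q) = a*d - b*c = (1)*(5) - (4)*(-1) = 5 + 4 = 9.
Characteristic equation: λ² - (6)λ + (9) = 0.
Discriminant = (6)² - 4*(9) = 36 - 36 = 0.
λ = (6 ± √0) / 2 = (6 ± 0) / 2 = 3, 3.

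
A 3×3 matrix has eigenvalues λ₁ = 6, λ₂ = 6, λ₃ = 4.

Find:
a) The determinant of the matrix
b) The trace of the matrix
det = 144, trace = 16

Two standard eigenvalue identities:
- det(A) equals the product of the eigenvalues (counted with multiplicity).
- trace(A) equals the sum of the eigenvalues.
det(A) = (6)*(6)*(4) = 144.
trace(A) = 6 + 6 + 4 = 16.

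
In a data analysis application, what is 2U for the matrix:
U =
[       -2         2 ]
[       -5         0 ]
2U =
[       -4         4 ]
[      -10         0 ]

Scalar multiplication is elementwise: (2U)[i][j] = 2 * U[i][j].
  (2U)[0][0] = 2 * (-2) = -4
  (2U)[0][1] = 2 * (2) = 4
  (2U)[1][0] = 2 * (-5) = -10
  (2U)[1][1] = 2 * (0) = 0
2U =
[       -4         4 ]
[      -10         0 ]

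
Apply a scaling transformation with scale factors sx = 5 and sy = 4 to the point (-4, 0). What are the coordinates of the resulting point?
(-20, 0)

Scaling matrix:
[[5, 0], [0, 4]]
Result: (-4 × 5, 0 × 4) = (-20, 0)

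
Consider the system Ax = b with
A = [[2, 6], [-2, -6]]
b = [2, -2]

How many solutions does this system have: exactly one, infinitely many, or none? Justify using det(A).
Infinitely many solutions

det(A) = (2)*(-6) - (6)*(-2) = 0, so A is singular (column 2 is 3 times column 1).
b = [2, -2] = 1 * column 1 of A, so b lies in the column space of A.
A singular matrix whose right-hand side is in its column space gives a 1-parameter family of solutions — infinitely many.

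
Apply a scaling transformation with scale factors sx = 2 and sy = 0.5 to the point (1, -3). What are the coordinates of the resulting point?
(2, -1.5)

Scaling matrix:
[[2, 0], [0, 0.50]]
Result: (1 × 2, -3 × 0.5) = (2, -1.5)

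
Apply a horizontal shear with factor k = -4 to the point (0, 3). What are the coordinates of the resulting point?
(-12, 3)

Shear matrix for horizontal shear with factor k = -4:
[[1, -4], [0, 1]]
Result: (0, 3) → (-12, 3)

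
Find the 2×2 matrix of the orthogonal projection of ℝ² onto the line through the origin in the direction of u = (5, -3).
[[25/34, -15/34], [-15/34, 9/34]]

The orthogonal projection onto the line spanned by a nonzero vector u = (a, b) has matrix P = (u uᵀ) / (uᵀ u) = (1/(a² + b²)) · [[a², ab], [ab, b²]].
Here u = (5, -3), so a² + b² = 25 + 9 = 34.
P = (1/34) · [[25, -15], [-15, 9]] = [[25/34, -15/34], [-15/34, 9/34]].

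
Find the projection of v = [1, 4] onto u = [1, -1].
[-3/2, 3/2]

The projection of v onto u is proj_u(v) = ((v·u) / (u·u)) · u.
v·u = (1)*(1) + (4)*(-1) = -3.
u·u = (1)*(1) + (-1)*(-1) = 2.
coefficient = -3 / 2 = -3/2.
proj_u(v) = -3/2 · [1, -1] = [-3/2, 3/2].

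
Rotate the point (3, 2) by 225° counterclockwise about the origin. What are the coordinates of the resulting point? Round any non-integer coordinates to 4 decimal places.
(-0.7071, -3.5355)

Rotation matrix R(θ) = [[cos θ, -sin θ], [sin θ, cos θ]]; for θ = 225°:
R = [[-√2/2, √2/2], [-√2/2, -√2/2]]
Result: R × [3, 2]ᵀ = [-√2/2·3 + (√2/2)·2, -√2/2·3 + (-√2/2)·2]ᵀ = (-0.7071, -3.5355)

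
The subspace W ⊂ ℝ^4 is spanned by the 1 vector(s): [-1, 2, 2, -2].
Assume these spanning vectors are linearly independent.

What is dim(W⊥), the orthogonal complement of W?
dim(W⊥) = 3

For any subspace W of ℝ^n, dim(W) + dim(W⊥) = n (the whole-space dimension).
Here the given 1 vectors are linearly independent, so dim(W) = 1.
Thus dim(W⊥) = n - dim(W) = 4 - 1 = 3.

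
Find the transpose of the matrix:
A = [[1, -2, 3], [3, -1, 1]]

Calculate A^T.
[[1, 3], [-2, -1], [3, 1]]

The transpose sends entry (i,j) to (j,i); rows become columns.
Row 0 of A: [1, -2, 3] -> column 0 of A^T.
Row 1 of A: [3, -1, 1] -> column 1 of A^T.
A^T = [[1, 3], [-2, -1], [3, 1]]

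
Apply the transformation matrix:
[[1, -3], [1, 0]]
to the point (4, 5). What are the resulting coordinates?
(-11, 4)

Matrix multiplication:
[[1, -3], [1, 0]] × [4, 5]ᵀ
= [1×4 + -3×5, 1×4 + 0×5]ᵀ
= [-11.0000, 4.0000]ᵀ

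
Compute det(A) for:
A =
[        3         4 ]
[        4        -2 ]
det(A) = -22

For a 2×2 matrix [[a, b], [c, d]], det = a*d - b*c.
det(A) = (3)*(-2) - (4)*(4) = -6 - 16 = -22.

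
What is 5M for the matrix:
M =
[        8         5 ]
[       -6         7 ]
5M =
[       40        25 ]
[      -30        35 ]

Scalar multiplication is elementwise: (5M)[i][j] = 5 * M[i][j].
  (5M)[0][0] = 5 * (8) = 40
  (5M)[0][1] = 5 * (5) = 25
  (5M)[1][0] = 5 * (-6) = -30
  (5M)[1][1] = 5 * (7) = 35
5M =
[       40        25 ]
[      -30        35 ]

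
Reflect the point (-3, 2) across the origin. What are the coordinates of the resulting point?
(3, -2)

Reflection across origin: (-3, 2) → (3, -2)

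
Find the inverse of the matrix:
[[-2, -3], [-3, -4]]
[[4, -3], [-3, 2]]

For [[a,b],[c,d]], inverse = (1/det)·[[d,-b],[-c,a]]
det = -2·-4 - -3·-3 = -1
Inverse = (1/-1)·[[-4, 3], [3, -2]]
        = [[4, -3], [-3, 2]]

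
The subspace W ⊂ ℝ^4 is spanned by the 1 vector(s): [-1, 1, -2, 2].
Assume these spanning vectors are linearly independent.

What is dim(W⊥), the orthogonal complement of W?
dim(W⊥) = 3

For any subspace W of ℝ^n, dim(W) + dim(W⊥) = n (the whole-space dimension).
Here the given 1 vectors are linearly independent, so dim(W) = 1.
Thus dim(W⊥) = n - dim(W) = 4 - 1 = 3.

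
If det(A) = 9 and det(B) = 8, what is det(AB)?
72

Use the multiplicative property of determinants: det(AB) = det(A)*det(B).
det(AB) = (9)*(8) = 72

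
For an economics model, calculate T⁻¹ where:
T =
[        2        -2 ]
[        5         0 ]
det(T) = 10
T⁻¹ =
[        0       1/5 ]
[     -1/2       1/5 ]

For a 2×2 matrix T = [[a, b], [c, d]] with det(T) ≠ 0, T⁻¹ = (1/det(T)) * [[d, -b], [-c, a]].
det(T) = (2)*(0) - (-2)*(5) = 0 + 10 = 10.
T⁻¹ = (1/10) * [[0, 2], [-5, 2]].
Dividing each entry by 10 and reducing:
T⁻¹ =
[        0       1/5 ]
[     -1/2       1/5 ]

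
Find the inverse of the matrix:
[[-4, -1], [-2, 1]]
[[-1/6, -1/6], [-1/3, 2/3]]

For [[a,b],[c,d]], inverse = (1/det)·[[d,-b],[-c,a]]
det = -4·1 - -1·-2 = -6
Inverse = (1/-6)·[[1, 1], [2, -4]]
        = [[-1/6, -1/6], [-1/3, 2/3]]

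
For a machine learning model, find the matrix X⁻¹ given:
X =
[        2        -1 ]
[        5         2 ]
det(X) = 9
X⁻¹ =
[      2/9       1/9 ]
[     -5/9       2/9 ]

For a 2×2 matrix X = [[a, b], [c, d]] with det(X) ≠ 0, X⁻¹ = (1/det(X)) * [[d, -b], [-c, a]].
det(X) = (2)*(2) - (-1)*(5) = 4 + 5 = 9.
X⁻¹ = (1/9) * [[2, 1], [-5, 2]].
Dividing each entry by 9 and reducing:
X⁻¹ =
[      2/9       1/9 ]
[     -5/9       2/9 ]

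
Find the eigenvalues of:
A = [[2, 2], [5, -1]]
λ = -3, 4

Solve det(A - λI) = 0. For a 2×2 matrix this is λ² - (trace)λ + det = 0.
trace(A) = 2 - 1 = 1.
det(A) = (2)*(-1) - (2)*(5) = -2 - 10 = -12.
Characteristic equation: λ² - (1)λ + (-12) = 0.
Discriminant: (1)² - 4*(-12) = 1 + 48 = 49.
Roots: λ = (1 ± √49) / 2 = -3, 4.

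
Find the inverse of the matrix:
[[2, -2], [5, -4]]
[[-2, 1], [-5/2, 1]]

For [[a,b],[c,d]], inverse = (1/det)·[[d,-b],[-c,a]]
det = 2·-4 - -2·5 = 2
Inverse = (1/2)·[[-4, 2], [-5, 2]]
        = [[-2, 1], [-5/2, 1]]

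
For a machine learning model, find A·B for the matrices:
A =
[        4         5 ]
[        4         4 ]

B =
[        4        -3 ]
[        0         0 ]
AB =
[       16       -12 ]
[       16       -12 ]

Matrix multiplication: (AB)[i][j] = sum over k of A[i][k] * B[k][j].
  (AB)[0][0] = (4)*(4) + (5)*(0) = 16
  (AB)[0][1] = (4)*(-3) + (5)*(0) = -12
  (AB)[1][0] = (4)*(4) + (4)*(0) = 16
  (AB)[1][1] = (4)*(-3) + (4)*(0) = -12
AB =
[       16       -12 ]
[       16       -12 ]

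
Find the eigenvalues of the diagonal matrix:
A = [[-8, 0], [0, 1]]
λ₁ = -8, λ₂ = 1

The characteristic polynomial of A is det(A - λI) = (-8 - λ)(1 - λ) = 0.
The roots are λ = -8 and λ = 1, so the eigenvalues are the diagonal entries.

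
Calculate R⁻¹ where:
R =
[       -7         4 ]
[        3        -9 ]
det(R) = 51
R⁻¹ =
[    -3/17     -4/51 ]
[    -1/17     -7/51 ]

For a 2×2 matrix R = [[a, b], [c, d]] with det(R) ≠ 0, R⁻¹ = (1/det(R)) * [[d, -b], [-c, a]].
det(R) = (-7)*(-9) - (4)*(3) = 63 - 12 = 51.
R⁻¹ = (1/51) * [[-9, -4], [-3, -7]].
Dividing each entry by 51 and reducing:
R⁻¹ =
[    -3/17     -4/51 ]
[    -1/17     -7/51 ]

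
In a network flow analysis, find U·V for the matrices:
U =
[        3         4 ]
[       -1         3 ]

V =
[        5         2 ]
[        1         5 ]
UV =
[       19        26 ]
[       -2        13 ]

Matrix multiplication: (UV)[i][j] = sum over k of U[i][k] * V[k][j].
  (UV)[0][0] = (3)*(5) + (4)*(1) = 19
  (UV)[0][1] = (3)*(2) + (4)*(5) = 26
  (UV)[1][0] = (-1)*(5) + (3)*(1) = -2
  (UV)[1][1] = (-1)*(2) + (3)*(5) = 13
UV =
[       19        26 ]
[       -2        13 ]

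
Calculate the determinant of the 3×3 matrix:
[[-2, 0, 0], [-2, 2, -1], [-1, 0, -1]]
4

Expansion along first row:
det = -2·det([[2,-1],[0,-1]]) - 0·det([[-2,-1],[-1,-1]]) + 0·det([[-2,2],[-1,0]])
    = -2·(2·-1 - -1·0) - 0·(-2·-1 - -1·-1) + 0·(-2·0 - 2·-1)
    = -2·-2 - 0·1 + 0·2
    = 4 + 0 + 0 = 4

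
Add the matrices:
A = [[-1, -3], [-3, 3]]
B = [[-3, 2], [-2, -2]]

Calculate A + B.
[[-4, -1], [-5, 1]]

Add corresponding elements:
(-1)+(-3)=-4
(-3)+(2)=-1
(-3)+(-2)=-5
(3)+(-2)=1
A + B = [[-4, -1], [-5, 1]]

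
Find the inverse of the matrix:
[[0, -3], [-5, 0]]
[[0, -1/5], [-1/3, 0]]

For [[a,b],[c,d]], inverse = (1/det)·[[d,-b],[-c,a]]
det = 0·0 - -3·-5 = -15
Inverse = (1/-15)·[[0, 3], [5, 0]]
        = [[0, -1/5], [-1/3, 0]]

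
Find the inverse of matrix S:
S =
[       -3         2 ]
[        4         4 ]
det(S) = -20
S⁻¹ =
[     -1/5      1/10 ]
[      1/5      3/20 ]

For a 2×2 matrix S = [[a, b], [c, d]] with det(S) ≠ 0, S⁻¹ = (1/det(S)) * [[d, -b], [-c, a]].
det(S) = (-3)*(4) - (2)*(4) = -12 - 8 = -20.
S⁻¹ = (1/-20) * [[4, -2], [-4, -3]].
Dividing each entry by -20 and reducing:
S⁻¹ =
[     -1/5      1/10 ]
[      1/5      3/20 ]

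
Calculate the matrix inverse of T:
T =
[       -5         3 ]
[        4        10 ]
det(T) = -62
T⁻¹ =
[    -5/31      3/62 ]
[     2/31      5/62 ]

For a 2×2 matrix T = [[a, b], [c, d]] with det(T) ≠ 0, T⁻¹ = (1/det(T)) * [[d, -b], [-c, a]].
det(T) = (-5)*(10) - (3)*(4) = -50 - 12 = -62.
T⁻¹ = (1/-62) * [[10, -3], [-4, -5]].
Dividing each entry by -62 and reducing:
T⁻¹ =
[    -5/31      3/62 ]
[     2/31      5/62 ]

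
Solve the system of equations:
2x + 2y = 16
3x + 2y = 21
x = 5, y = 3

Use elimination (row reduction):
Equation 1: 2x + 2y = 16.
Equation 2: 3x + 2y = 21.
Multiply Eq1 by 3 and Eq2 by 2: 6x + 6y = 48;  6x + 4y = 42.
Subtract: (-2)y = -6, so y = 3.
Back-substitute into Eq1: 2x + 2*(3) = 16, so x = 5.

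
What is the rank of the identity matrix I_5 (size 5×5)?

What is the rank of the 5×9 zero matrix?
rank(I_5) = 5, rank(0) = 0

The identity I_5 has 5 columns that are the standard basis vectors e_1, …, e_5. These are linearly independent, so all 5 columns are pivots and rank(I_5) = 5.
The 5×9 zero matrix has every entry zero, so every row is the zero row and there are no pivots; rank(0) = 0.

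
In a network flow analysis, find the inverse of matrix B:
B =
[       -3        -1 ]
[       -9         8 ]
det(B) = -33
B⁻¹ =
[    -8/33     -1/33 ]
[    -3/11      1/11 ]

For a 2×2 matrix B = [[a, b], [c, d]] with det(B) ≠ 0, B⁻¹ = (1/det(B)) * [[d, -b], [-c, a]].
det(B) = (-3)*(8) - (-1)*(-9) = -24 - 9 = -33.
B⁻¹ = (1/-33) * [[8, 1], [9, -3]].
Dividing each entry by -33 and reducing:
B⁻¹ =
[    -8/33     -1/33 ]
[    -3/11      1/11 ]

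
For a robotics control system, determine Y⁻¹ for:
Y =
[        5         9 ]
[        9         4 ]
det(Y) = -61
Y⁻¹ =
[    -4/61      9/61 ]
[     9/61     -5/61 ]

For a 2×2 matrix Y = [[a, b], [c, d]] with det(Y) ≠ 0, Y⁻¹ = (1/det(Y)) * [[d, -b], [-c, a]].
det(Y) = (5)*(4) - (9)*(9) = 20 - 81 = -61.
Y⁻¹ = (1/-61) * [[4, -9], [-9, 5]].
Dividing each entry by -61 and reducing:
Y⁻¹ =
[    -4/61      9/61 ]
[     9/61     -5/61 ]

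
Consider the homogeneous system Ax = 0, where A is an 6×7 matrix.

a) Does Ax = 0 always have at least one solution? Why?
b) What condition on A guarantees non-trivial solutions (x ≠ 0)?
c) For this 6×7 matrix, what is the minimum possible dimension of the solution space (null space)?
a) Yes, x = 0 is always a solution. b) When A has linearly dependent columns (rank < n). c) Minimum nullity = 1.

a) x = 0 satisfies A·0 = 0, so the zero vector is always a solution.
b) Non-trivial solutions exist iff the columns of A are linearly dependent, equivalently rank(A) < n (the number of columns).
c) By rank-nullity, rank(A) + nullity(A) = n = 7. Since A has only 6 rows, rank(A) ≤ 6, so nullity(A) ≥ 7 - 6 = 1.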